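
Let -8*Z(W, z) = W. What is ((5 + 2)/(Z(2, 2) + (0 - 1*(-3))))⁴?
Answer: 614656/14641 ≈ 41.982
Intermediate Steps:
Z(W, z) = -W/8
((5 + 2)/(Z(2, 2) + (0 - 1*(-3))))⁴ = ((5 + 2)/(-⅛*2 + (0 - 1*(-3))))⁴ = (7/(-¼ + (0 + 3)))⁴ = (7/(-¼ + 3))⁴ = (7/(11/4))⁴ = (7*(4/11))⁴ = (28/11)⁴ = 614656/14641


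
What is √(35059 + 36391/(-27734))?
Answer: √550316091890/3962 ≈ 187.24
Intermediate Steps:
√(35059 + 36391/(-27734)) = √(35059 + 36391*(-1/27734)) = √(35059 - 36391/27734) = √(972289915/27734) = √550316091890/3962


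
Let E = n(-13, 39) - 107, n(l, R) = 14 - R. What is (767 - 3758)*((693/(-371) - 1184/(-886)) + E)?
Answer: 9307121619/23479 ≈ 3.9640e+5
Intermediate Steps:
E = -132 (E = (14 - 1*39) - 107 = (14 - 39) - 107 = -25 - 107 = -132)
(767 - 3758)*((693/(-371) - 1184/(-886)) + E) = (767 - 3758)*((693/(-371) - 1184/(-886)) - 132) = -2991*((693*(-1/371) - 1184*(-1/886)) - 132) = -2991*((-99/53 + 592/443) - 132) = -2991*(-12481/23479 - 132) = -2991*(-3111709/23479) = 9307121619/23479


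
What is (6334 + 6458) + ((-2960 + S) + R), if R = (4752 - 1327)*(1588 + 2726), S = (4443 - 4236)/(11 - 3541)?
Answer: 52192045253/3530 ≈ 1.4785e+7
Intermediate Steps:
S = -207/3530 (S = 207/(-3530) = 207*(-1/3530) = -207/3530 ≈ -0.058640)
R = 14775450 (R = 3425*4314 = 14775450)
(6334 + 6458) + ((-2960 + S) + R) = (6334 + 6458) + ((-2960 - 207/3530) + 14775450) = 12792 + (-10449007/3530 + 14775450) = 12792 + 52146889493/3530 = 52192045253/3530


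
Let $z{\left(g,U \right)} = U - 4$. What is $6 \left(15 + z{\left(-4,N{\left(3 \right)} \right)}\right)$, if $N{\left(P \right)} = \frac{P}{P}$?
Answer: $72$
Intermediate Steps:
$N{\left(P \right)} = 1$
$z{\left(g,U \right)} = -4 + U$ ($z{\left(g,U \right)} = U - 4 = -4 + U$)
$6 \left(15 + z{\left(-4,N{\left(3 \right)} \right)}\right) = 6 \left(15 + \left(-4 + 1\right)\right) = 6 \left(15 - 3\right) = 6 \cdot 12 = 72$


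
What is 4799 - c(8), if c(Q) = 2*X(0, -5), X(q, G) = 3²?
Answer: 4781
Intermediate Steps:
X(q, G) = 9
c(Q) = 18 (c(Q) = 2*9 = 18)
4799 - c(8) = 4799 - 1*18 = 4799 - 18 = 4781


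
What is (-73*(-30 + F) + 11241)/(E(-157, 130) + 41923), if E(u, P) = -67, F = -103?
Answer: 10475/20928 ≈ 0.50053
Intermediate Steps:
(-73*(-30 + F) + 11241)/(E(-157, 130) + 41923) = (-73*(-30 - 103) + 11241)/(-67 + 41923) = (-73*(-133) + 11241)/41856 = (9709 + 11241)*(1/41856) = 20950*(1/41856) = 10475/20928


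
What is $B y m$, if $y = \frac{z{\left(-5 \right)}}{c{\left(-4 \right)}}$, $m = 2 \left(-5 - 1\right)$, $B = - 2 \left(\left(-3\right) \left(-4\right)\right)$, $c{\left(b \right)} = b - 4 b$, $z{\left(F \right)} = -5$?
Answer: $-120$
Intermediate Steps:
$c{\left(b \right)} = - 3 b$
$B = -24$ ($B = \left(-2\right) 12 = -24$)
$m = -12$ ($m = 2 \left(-6\right) = -12$)
$y = - \frac{5}{12}$ ($y = - \frac{5}{\left(-3\right) \left(-4\right)} = - \frac{5}{12} \approx -0.41667$)
$B y m = \left(-24\right) \left(- \frac{5}{12}\right) \left(-12\right) = 10 \left(-12\right) = -120$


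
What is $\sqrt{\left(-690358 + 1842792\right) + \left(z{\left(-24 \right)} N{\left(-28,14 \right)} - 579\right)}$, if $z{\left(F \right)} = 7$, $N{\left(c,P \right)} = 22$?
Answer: $3 \sqrt{128001} \approx 1073.3$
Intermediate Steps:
$\sqrt{\left(-690358 + 1842792\right) + \left(z{\left(-24 \right)} N{\left(-28,14 \right)} - 579\right)} = \sqrt{\left(-690358 + 1842792\right) + \left(7 \cdot 22 - 579\right)} = \sqrt{1152434 + \left(154 - 579\right)} = \sqrt{1152434 - 425} = \sqrt{1152009} = 3 \sqrt{128001}$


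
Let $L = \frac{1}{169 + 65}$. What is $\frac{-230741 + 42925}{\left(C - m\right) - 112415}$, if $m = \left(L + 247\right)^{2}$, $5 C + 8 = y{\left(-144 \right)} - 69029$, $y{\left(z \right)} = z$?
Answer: $\frac{51420264480}{51268675541} \approx 1.003$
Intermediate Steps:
$C = - \frac{69181}{5}$ ($C = - \frac{8}{5} + \frac{-144 - 69029}{5} = - \frac{8}{5} + \frac{1}{5} \left(-69173\right) = - \frac{8}{5} - \frac{69173}{5} = - \frac{69181}{5} \approx -13836.0$)
$L = \frac{1}{234} \approx 0.0042735$
$m = \frac{3340724401}{54756}$ ($m = \left(\frac{1}{234} + 247\right)^{2} = \left(\frac{57799}{234}\right)^{2} = \frac{3340724401}{54756} \approx 61011.0$)
$\frac{-230741 + 42925}{\left(C - m\right) - 112415} = \frac{-230741 + 42925}{\left(- \frac{69181}{5} - \frac{3340724401}{54756}\right) - 112415} = - \frac{187816}{\left(- \frac{69181}{5} - \frac{3340724401}{54756}\right) - 112415} = - \frac{187816}{- \frac{20491696841}{273780} - 112415} = - \frac{187816}{- \frac{51268675541}{273780}} = \left(-187816\right) \left(- \frac{273780}{51268675541}\right) = \frac{51420264480}{51268675541}$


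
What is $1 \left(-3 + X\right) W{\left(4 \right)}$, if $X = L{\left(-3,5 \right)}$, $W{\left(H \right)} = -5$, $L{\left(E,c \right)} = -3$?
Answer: $30$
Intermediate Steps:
$X = -3$
$1 \left(-3 + X\right) W{\left(4 \right)} = 1 \left(-3 - 3\right) \left(-5\right) = 1 \left(-6\right) \left(-5\right) = \left(-6\right) \left(-5\right) = 30$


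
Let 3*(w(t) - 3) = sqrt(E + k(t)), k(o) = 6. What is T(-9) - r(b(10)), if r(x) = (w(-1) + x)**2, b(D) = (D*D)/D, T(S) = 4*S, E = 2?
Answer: -1853/9 - 52*sqrt(2)/3 ≈ -230.40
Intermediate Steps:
w(t) = 3 + 2*sqrt(2)/3 (w(t) = 3 + sqrt(2 + 6)/3 = 3 + sqrt(8)/3 = 3 + (2*sqrt(2))/3 = 3 + 2*sqrt(2)/3)
b(D) = D (b(D) = D**2/D = D)
r(x) = (3 + x + 2*sqrt(2)/3)**2 (r(x) = ((3 + 2*sqrt(2)/3) + x)**2 = (3 + x + 2*sqrt(2)/3)**2)
T(-9) - r(b(10)) = 4*(-9) - (9 + 2*sqrt(2) + 3*10)**2/9 = -36 - (9 + 2*sqrt(2) + 30)**2/9 = -36 - (39 + 2*sqrt(2))**2/9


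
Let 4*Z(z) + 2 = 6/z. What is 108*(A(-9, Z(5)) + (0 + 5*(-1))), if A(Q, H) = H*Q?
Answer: -1728/5 ≈ -345.60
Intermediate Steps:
Z(z) = -½ + 3/(2*z) (Z(z) = -½ + (6/z)/4 = -½ + 3/(2*z))
108*(A(-9, Z(5)) + (0 + 5*(-1))) = 108*(((½)*(3 - 1*5)/5)*(-9) + (0 + 5*(-1))) = 108*(((½)*(⅕)*(3 - 5))*(-9) + (0 - 5)) = 108*(((½)*(⅕)*(-2))*(-9) - 5) = 108*(-⅕*(-9) - 5) = 108*(9/5 - 5) = 108*(-16/5) = -1728/5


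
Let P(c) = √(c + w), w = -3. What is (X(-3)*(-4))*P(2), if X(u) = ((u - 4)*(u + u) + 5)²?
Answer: -8836*I ≈ -8836.0*I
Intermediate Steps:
P(c) = √(-3 + c) (P(c) = √(c - 3) = √(-3 + c))
X(u) = (5 + 2*u*(-4 + u))² (X(u) = ((-4 + u)*(2*u) + 5)² = (2*u*(-4 + u) + 5)² = (5 + 2*u*(-4 + u))²)
(X(-3)*(-4))*P(2) = ((5 - 8*(-3) + 2*(-3)²)²*(-4))*√(-3 + 2) = ((5 + 24 + 2*9)²*(-4))*√(-1) = ((5 + 24 + 18)²*(-4))*I = (47²*(-4))*I = (2209*(-4))*I = -8836*I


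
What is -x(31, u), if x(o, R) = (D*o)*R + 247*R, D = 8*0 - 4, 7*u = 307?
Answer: -37761/7 ≈ -5394.4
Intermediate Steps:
u = 307/7 (u = (⅐)*307 = 307/7 ≈ 43.857)
D = -4 (D = 0 - 4 = -4)
x(o, R) = 247*R - 4*R*o (x(o, R) = (-4*o)*R + 247*R = -4*R*o + 247*R = 247*R - 4*R*o)
-x(31, u) = -307*(247 - 4*31)/7 = -307*(247 - 124)/7 = -307*123/7 = -1*37761/7 = -37761/7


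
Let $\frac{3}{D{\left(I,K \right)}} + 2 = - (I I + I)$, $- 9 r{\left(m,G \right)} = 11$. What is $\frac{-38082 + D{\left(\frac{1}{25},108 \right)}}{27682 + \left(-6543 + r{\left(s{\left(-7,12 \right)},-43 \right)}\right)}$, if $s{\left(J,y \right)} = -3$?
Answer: $- \frac{437350563}{242746240} \approx -1.8017$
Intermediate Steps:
$r{\left(m,G \right)} = - \frac{11}{9}$ ($r{\left(m,G \right)} = \left(- \frac{1}{9}\right) 11 = - \frac{11}{9}$)
$D{\left(I,K \right)} = \frac{3}{-2 - I - I^{2}}$ ($D{\left(I,K \right)} = \frac{3}{-2 - \left(I I + I\right)} = \frac{3}{-2 - \left(I^{2} + I\right)} = \frac{3}{-2 - \left(I + I^{2}\right)} = \frac{3}{-2 - I - I^{2}}$)
$\frac{-38082 + D{\left(\frac{1}{25},108 \right)}}{27682 + \left(-6543 + r{\left(s{\left(-7,12 \right)},-43 \right)}\right)} = \frac{-38082 - \frac{3}{2 + \frac{1}{25} + \left(\frac{1}{25}\right)^{2}}}{27682 - \frac{58898}{9}} = \frac{-38082 - \frac{3}{2 + \frac{1}{25} + \frac{1}{625}}}{\frac{190240}{9}} = \left(-38082 - \frac{3}{\frac{1276}{625}}\right) \frac{9}{190240} = \left(-38082 - \frac{1875}{1276}\right) \frac{9}{190240} = \left(- \frac{48594507}{1276}\right) \frac{9}{190240} = - \frac{437350563}{242746240}$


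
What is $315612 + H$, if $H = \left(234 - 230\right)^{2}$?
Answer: $315628$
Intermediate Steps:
$H = 16$ ($H = 4^{2} = 16$)
$315612 + H = 315612 + 16 = 315628$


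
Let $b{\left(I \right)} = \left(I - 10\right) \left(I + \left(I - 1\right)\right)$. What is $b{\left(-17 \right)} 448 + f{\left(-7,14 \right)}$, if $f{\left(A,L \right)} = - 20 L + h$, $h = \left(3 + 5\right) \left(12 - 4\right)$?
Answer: $423144$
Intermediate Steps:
$h = 64$ ($h = 8 \cdot 8 = 64$)
$f{\left(A,L \right)} = 64 - 20 L$ ($f{\left(A,L \right)} = - 20 L + 64 = 64 - 20 L$)
$b{\left(I \right)} = \left(-1 + 2 I\right) \left(-10 + I\right)$ ($b{\left(I \right)} = \left(-10 + I\right) \left(I + \left(-1 + I\right)\right) = \left(-10 + I\right) \left(-1 + 2 I\right) = \left(-1 + 2 I\right) \left(-10 + I\right)$)
$b{\left(-17 \right)} 448 + f{\left(-7,14 \right)} = \left(10 - -357 + 2 \left(-17\right)^{2}\right) 448 + \left(64 - 280\right) = \left(10 + 357 + 2 \cdot 289\right) 448 + \left(64 - 280\right) = \left(10 + 357 + 578\right) 448 - 216 = 945 \cdot 448 - 216 = 423360 - 216 = 423144$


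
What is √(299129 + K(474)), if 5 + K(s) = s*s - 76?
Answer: 2*√130931 ≈ 723.69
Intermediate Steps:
K(s) = -81 + s² (K(s) = -5 + (s*s - 76) = -5 + (s² - 76) = -5 + (-76 + s²) = -81 + s²)
√(299129 + K(474)) = √(299129 + (-81 + 474²)) = √(299129 + (-81 + 224676)) = √(299129 + 224595) = √523724 = 2*√130931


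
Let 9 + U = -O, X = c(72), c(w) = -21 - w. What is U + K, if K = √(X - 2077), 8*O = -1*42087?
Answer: 42015/8 + I*√2170 ≈ 5251.9 + 46.583*I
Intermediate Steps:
X = -93 (X = -21 - 1*72 = -21 - 72 = -93)
O = -42087/8 (O = (-1*42087)/8 = (⅛)*(-42087) = -42087/8 ≈ -5260.9)
K = I*√2170 (K = √(-93 - 2077) = √(-2170) = I*√2170 ≈ 46.583*I)
U = 42015/8 (U = -9 - 1*(-42087/8) = -9 + 42087/8 = 42015/8 ≈ 5251.9)
U + K = 42015/8 + I*√2170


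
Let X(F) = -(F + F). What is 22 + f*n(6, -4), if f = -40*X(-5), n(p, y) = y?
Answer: 1622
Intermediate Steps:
X(F) = -2*F
f = -400 (f = -(-80)*(-5) = -40*10 = -400)
22 + f*n(6, -4) = 22 - 400*(-4) = 22 + 1600 = 1622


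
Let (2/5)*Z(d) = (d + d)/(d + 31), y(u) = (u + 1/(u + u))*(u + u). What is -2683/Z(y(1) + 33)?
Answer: -179761/180 ≈ -998.67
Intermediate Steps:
y(u) = 2*u*(u + 1/(2*u)) (y(u) = (u + 1/(2*u))*(2*u) = 2*u*(u + 1/(2*u)))
Z(d) = 5*d/(31 + d) (Z(d) = 5*((d + d)/(d + 31))/2 = 5*((2*d)/(31 + d))/2 = 5*(2*d/(31 + d))/2 = 5*d/(31 + d))
-2683/Z(y(1) + 33) = -2683*(31 + ((1 + 2*1²) + 33))/(5*((1 + 2*1²) + 33)) = -2683*(31 + ((1 + 2*1) + 33))/(5*((1 + 2*1) + 33)) = -2683*(31 + ((1 + 2) + 33))/(5*((1 + 2) + 33)) = -2683*(31 + (3 + 33))/(5*(3 + 33)) = -2683/(5*36/(31 + 36)) = -2683/(5*36/67) = -2683/(5*36*(1/67)) = -2683/180/67 = -2683*67/180 = -179761/180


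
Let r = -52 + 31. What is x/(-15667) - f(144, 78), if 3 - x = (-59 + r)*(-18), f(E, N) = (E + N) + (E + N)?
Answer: -6954711/15667 ≈ -443.91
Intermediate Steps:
f(E, N) = 2*E + 2*N
r = -21
x = -1437 (x = 3 - (-59 - 21)*(-18) = 3 - (-80)*(-18) = 3 - 1*1440 = 3 - 1440 = -1437)
x/(-15667) - f(144, 78) = -1437/(-15667) - (2*144 + 2*78) = -1437*(-1/15667) - (288 + 156) = 1437/15667 - 1*444 = 1437/15667 - 444 = -6954711/15667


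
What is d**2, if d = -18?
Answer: 324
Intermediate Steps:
d**2 = (-18)**2 = 324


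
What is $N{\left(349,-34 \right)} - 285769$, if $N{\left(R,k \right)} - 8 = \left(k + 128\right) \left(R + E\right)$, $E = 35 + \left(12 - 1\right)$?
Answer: $-248631$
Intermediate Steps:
$E = 46$ ($E = 35 + 11 = 46$)
$N{\left(R,k \right)} = 8 + \left(46 + R\right) \left(128 + k\right)$ ($N{\left(R,k \right)} = 8 + \left(k + 128\right) \left(R + 46\right) = 8 + \left(128 + k\right) \left(46 + R\right) = 8 + \left(46 + R\right) \left(128 + k\right)$)
$N{\left(349,-34 \right)} - 285769 = \left(5896 + 46 \left(-34\right) + 128 \cdot 349 + 349 \left(-34\right)\right) - 285769 = \left(5896 - 1564 + 44672 - 11866\right) - 285769 = 37138 - 285769 = -248631$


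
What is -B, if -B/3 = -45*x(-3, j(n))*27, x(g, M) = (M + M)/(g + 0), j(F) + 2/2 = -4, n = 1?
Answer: -12150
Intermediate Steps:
j(F) = -5 (j(F) = -1 - 4 = -5)
x(g, M) = 2*M/g (x(g, M) = (2*M)/g = 2*M/g)
B = 12150 (B = -3*(-90*(-5)/(-3))*27 = -3*(-90*(-5)*(-1)/3)*27 = -3*(-45*10/3)*27 = -(-450)*27 = -3*(-4050) = 12150)
-B = -1*12150 = -12150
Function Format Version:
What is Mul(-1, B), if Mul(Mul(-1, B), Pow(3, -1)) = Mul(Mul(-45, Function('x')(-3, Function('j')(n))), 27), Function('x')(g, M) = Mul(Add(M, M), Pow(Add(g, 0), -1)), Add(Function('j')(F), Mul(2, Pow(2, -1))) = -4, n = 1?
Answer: -12150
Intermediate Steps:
Function('j')(F) = -5 (Function('j')(F) = Add(-1, -4) = -5)
Function('x')(g, M) = Mul(2, M, Pow(g, -1)) (Function('x')(g, M) = Mul(Mul(2, M), Pow(g, -1)) = Mul(2, M, Pow(g, -1)))
B = 12150 (B = Mul(-3, Mul(Mul(-45, Mul(2, -5, Pow(-3, -1))), 27)) = Mul(-3, Mul(Mul(-45, Mul(2, -5, Rational(-1, 3))), 27)) = Mul(-3, Mul(Mul(-45, Rational(10, 3)), 27)) = Mul(-3, Mul(-150, 27)) = Mul(-3, -4050) = 12150)
Mul(-1, B) = Mul(-1, 12150) = -12150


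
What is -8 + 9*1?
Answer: 1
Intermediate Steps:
-8 + 9*1 = -8 + 9 = 1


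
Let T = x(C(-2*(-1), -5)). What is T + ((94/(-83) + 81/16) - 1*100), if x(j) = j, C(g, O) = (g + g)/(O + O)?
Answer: -640561/6640 ≈ -96.470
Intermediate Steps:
C(g, O) = g/O (C(g, O) = (2*g)/((2*O)) = (2*g)*(1/(2*O)) = g/O)
T = -⅖ (T = -2*(-1)/(-5) = 2*(-⅕) = -⅖ ≈ -0.40000)
T + ((94/(-83) + 81/16) - 1*100) = -⅖ + ((94/(-83) + 81/16) - 1*100) = -⅖ + ((94*(-1/83) + 81*(1/16)) - 100) = -⅖ + ((-94/83 + 81/16) - 100) = -⅖ + (5219/1328 - 100) = -⅖ - 127581/1328 = -640561/6640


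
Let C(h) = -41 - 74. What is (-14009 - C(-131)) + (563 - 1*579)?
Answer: -13910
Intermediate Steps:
C(h) = -115
(-14009 - C(-131)) + (563 - 1*579) = (-14009 - 1*(-115)) + (563 - 1*579) = (-14009 + 115) + (563 - 579) = -13894 - 16 = -13910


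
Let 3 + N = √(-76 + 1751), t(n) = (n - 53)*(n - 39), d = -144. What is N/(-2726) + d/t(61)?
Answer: -24501/29986 - 5*√67/2726 ≈ -0.83210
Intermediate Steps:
t(n) = (-53 + n)*(-39 + n)
N = -3 + 5*√67 (N = -3 + √(-76 + 1751) = -3 + √1675 = -3 + 5*√67 ≈ 37.927)
N/(-2726) + d/t(61) = (-3 + 5*√67)/(-2726) - 144/(2067 + 61² - 92*61) = (-3 + 5*√67)*(-1/2726) - 144/(2067 + 3721 - 5612) = (3/2726 - 5*√67/2726) - 144/176 = (3/2726 - 5*√67/2726) - 144*1/176 = (3/2726 - 5*√67/2726) - 9/11 = -24501/29986 - 5*√67/2726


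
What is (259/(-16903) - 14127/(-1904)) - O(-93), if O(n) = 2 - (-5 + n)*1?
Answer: -175296215/1893136 ≈ -92.596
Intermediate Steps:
O(n) = 7 - n (O(n) = 2 + (5 - n)*1 = 2 + (5 - n) = 7 - n)
(259/(-16903) - 14127/(-1904)) - O(-93) = (259/(-16903) - 14127/(-1904)) - (7 - 1*(-93)) = (259*(-1/16903) - 14127*(-1/1904)) - (7 + 93) = (-259/16903 + 831/112) - 1*100 = 14017385/1893136 - 100 = -175296215/1893136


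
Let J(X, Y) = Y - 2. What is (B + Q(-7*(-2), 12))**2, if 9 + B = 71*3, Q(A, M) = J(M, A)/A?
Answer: 2056356/49 ≈ 41966.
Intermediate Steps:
J(X, Y) = -2 + Y
Q(A, M) = (-2 + A)/A
B = 204 (B = -9 + 71*3 = -9 + 213 = 204)
(B + Q(-7*(-2), 12))**2 = (204 + (-2 - 7*(-2))/((-7*(-2))))**2 = (204 + (-2 + 14)/14)**2 = (204 + (1/14)*12)**2 = (204 + 6/7)**2 = (1434/7)**2 = 2056356/49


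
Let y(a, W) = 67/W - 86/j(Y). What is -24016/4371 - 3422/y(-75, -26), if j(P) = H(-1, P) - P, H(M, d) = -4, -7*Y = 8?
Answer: -1015206154/7819719 ≈ -129.83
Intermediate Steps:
Y = -8/7 (Y = -⅐*8 = -8/7 ≈ -1.1429)
j(P) = -4 - P
y(a, W) = 301/10 + 67/W (y(a, W) = 67/W - 86/(-4 - 1*(-8/7)) = 67/W - 86/(-4 + 8/7) = 67/W - 86/(-20/7) = 67/W - 86*(-7/20) = 67/W + 301/10 = 301/10 + 67/W)
-24016/4371 - 3422/y(-75, -26) = -24016/4371 - 3422/(301/10 + 67/(-26)) = -24016*1/4371 - 3422/(301/10 + 67*(-1/26)) = -24016/4371 - 3422/(301/10 - 67/26) = -24016/4371 - 3422/1789/65 = -24016/4371 - 3422*65/1789 = -24016/4371 - 222430/1789 = -1015206154/7819719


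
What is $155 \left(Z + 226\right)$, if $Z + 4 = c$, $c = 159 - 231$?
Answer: $23250$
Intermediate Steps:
$c = -72$
$Z = -76$ ($Z = -4 - 72 = -76$)
$155 \left(Z + 226\right) = 155 \left(-76 + 226\right) = 155 \cdot 150 = 23250$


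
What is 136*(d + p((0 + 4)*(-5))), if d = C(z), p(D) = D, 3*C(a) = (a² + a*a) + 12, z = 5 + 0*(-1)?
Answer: 272/3 ≈ 90.667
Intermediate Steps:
z = 5 (z = 5 + 0 = 5)
C(a) = 4 + 2*a²/3 (C(a) = ((a² + a*a) + 12)/3 = ((a² + a²) + 12)/3 = (2*a² + 12)/3 = (12 + 2*a²)/3 = 4 + 2*a²/3)
d = 62/3 (d = 4 + (⅔)*5² = 4 + (⅔)*25 = 4 + 50/3 = 62/3 ≈ 20.667)
136*(d + p((0 + 4)*(-5))) = 136*(62/3 + (0 + 4)*(-5)) = 136*(62/3 + 4*(-5)) = 136*(62/3 - 20) = 136*(⅔) = 272/3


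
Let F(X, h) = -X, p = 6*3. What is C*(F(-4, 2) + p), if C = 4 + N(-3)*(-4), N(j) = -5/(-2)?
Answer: -132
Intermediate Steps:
p = 18
N(j) = 5/2 (N(j) = -5*(-1/2) = 5/2)
C = -6 (C = 4 + (5/2)*(-4) = 4 - 10 = -6)
C*(F(-4, 2) + p) = -6*(-1*(-4) + 18) = -6*(4 + 18) = -6*22 = -132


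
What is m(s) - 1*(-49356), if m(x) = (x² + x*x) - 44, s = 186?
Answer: 118504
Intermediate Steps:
m(x) = -44 + 2*x² (m(x) = (x² + x²) - 44 = 2*x² - 44 = -44 + 2*x²)
m(s) - 1*(-49356) = (-44 + 2*186²) - 1*(-49356) = (-44 + 2*34596) + 49356 = (-44 + 69192) + 49356 = 69148 + 49356 = 118504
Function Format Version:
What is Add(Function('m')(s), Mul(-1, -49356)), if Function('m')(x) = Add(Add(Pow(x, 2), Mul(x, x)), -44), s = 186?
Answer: 118504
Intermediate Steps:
Function('m')(x) = Add(-44, Mul(2, Pow(x, 2))) (Function('m')(x) = Add(Add(Pow(x, 2), Pow(x, 2)), -44) = Add(Mul(2, Pow(x, 2)), -44) = Add(-44, Mul(2, Pow(x, 2))))
Add(Function('m')(s), Mul(-1, -49356)) = Add(Add(-44, Mul(2, Pow(186, 2))), Mul(-1, -49356)) = Add(Add(-44, Mul(2, 34596)), 49356) = Add(Add(-44, 69192), 49356) = Add(69148, 49356) = 118504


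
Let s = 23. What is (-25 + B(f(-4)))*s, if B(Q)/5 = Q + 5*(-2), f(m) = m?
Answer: -2185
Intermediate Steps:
B(Q) = -50 + 5*Q (B(Q) = 5*(Q + 5*(-2)) = 5*(Q - 10) = 5*(-10 + Q) = -50 + 5*Q)
(-25 + B(f(-4)))*s = (-25 + (-50 + 5*(-4)))*23 = (-25 + (-50 - 20))*23 = (-25 - 70)*23 = -95*23 = -2185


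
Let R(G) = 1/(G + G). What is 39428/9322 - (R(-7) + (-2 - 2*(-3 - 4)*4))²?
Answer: -2653022581/913556 ≈ -2904.1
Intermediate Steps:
R(G) = 1/(2*G)
39428/9322 - (R(-7) + (-2 - 2*(-3 - 4)*4))² = 39428/9322 - ((½)/(-7) + (-2 - 2*(-3 - 4)*4))² = 39428*(1/9322) - ((½)*(-⅐) + (-2 - 2*(-7)*4))² = 19714/4661 - (-1/14 + (-2 + 14*4))² = 19714/4661 - (-1/14 + (-2 + 56))² = 19714/4661 - (-1/14 + 54)² = 19714/4661 - (755/14)² = 19714/4661 - 1*570025/196 = 19714/4661 - 570025/196 = -2653022581/913556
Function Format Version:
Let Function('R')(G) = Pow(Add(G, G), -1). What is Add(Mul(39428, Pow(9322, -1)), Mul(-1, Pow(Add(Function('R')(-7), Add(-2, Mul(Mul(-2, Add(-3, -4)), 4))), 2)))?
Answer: Rational(-2653022581, 913556) ≈ -2904.1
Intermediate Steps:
Function('R')(G) = Mul(Rational(1, 2), Pow(G, -1)) (Function('R')(G) = Pow(Mul(2, G), -1) = Mul(Rational(1, 2), Pow(G, -1)))
Add(Mul(39428, Pow(9322, -1)), Mul(-1, Pow(Add(Function('R')(-7), Add(-2, Mul(Mul(-2, Add(-3, -4)), 4))), 2))) = Add(Mul(39428, Pow(9322, -1)), Mul(-1, Pow(Add(Mul(Rational(1, 2), Pow(-7, -1)), Add(-2, Mul(Mul(-2, Add(-3, -4)), 4))), 2))) = Add(Mul(39428, Rational(1, 9322)), Mul(-1, Pow(Add(Mul(Rational(1, 2), Rational(-1, 7)), Add(-2, Mul(Mul(-2, -7), 4))), 2))) = Add(Rational(19714, 4661), Mul(-1, Pow(Add(Rational(-1, 14), Add(-2, Mul(14, 4))), 2))) = Add(Rational(19714, 4661), Mul(-1, Pow(Add(Rational(-1, 14), Add(-2, 56)), 2))) = Add(Rational(19714, 4661), Mul(-1, Pow(Add(Rational(-1, 14), 54), 2))) = Add(Rational(19714, 4661), Mul(-1, Pow(Rational(755, 14), 2))) = Add(Rational(19714, 4661), Mul(-1, Rational(570025, 196))) = Add(Rational(19714, 4661), Rational(-570025, 196)) = Rational(-2653022581, 913556)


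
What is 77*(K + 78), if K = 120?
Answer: 15246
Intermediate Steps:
77*(K + 78) = 77*(120 + 78) = 77*198 = 15246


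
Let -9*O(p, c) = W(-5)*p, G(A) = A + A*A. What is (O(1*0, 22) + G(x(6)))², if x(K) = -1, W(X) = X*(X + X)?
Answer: 0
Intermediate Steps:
W(X) = 2*X² (W(X) = X*(2*X) = 2*X²)
G(A) = A + A²
O(p, c) = -50*p/9 (O(p, c) = -2*(-5)²*p/9 = -2*25*p/9 = -50*p/9)
(O(1*0, 22) + G(x(6)))² = (-50*0/9 - (1 - 1))² = (-50/9*0 - 1*0)² = (0 + 0)² = 0² = 0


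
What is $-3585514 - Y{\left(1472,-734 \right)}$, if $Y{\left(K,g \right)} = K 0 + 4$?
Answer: $-3585518$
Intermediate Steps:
$Y{\left(K,g \right)} = 4$ ($Y{\left(K,g \right)} = 0 + 4 = 4$)
$-3585514 - Y{\left(1472,-734 \right)} = -3585514 - 4 = -3585518$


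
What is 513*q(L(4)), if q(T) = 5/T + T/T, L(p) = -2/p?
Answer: -4617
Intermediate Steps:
q(T) = 1 + 5/T (q(T) = 5/T + 1 = 1 + 5/T)
513*q(L(4)) = 513*((5 - 2/4)/((-2/4))) = 513*((5 - 2*1/4)/((-2*1/4))) = 513*((5 - 1/2)/(-1/2)) = 513*(-2*9/2) = 513*(-9) = -4617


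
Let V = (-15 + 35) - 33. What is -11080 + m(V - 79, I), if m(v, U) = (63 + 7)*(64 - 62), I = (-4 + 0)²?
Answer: -10940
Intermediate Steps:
I = 16 (I = (-4)² = 16)
V = -13 (V = 20 - 33 = -13)
m(v, U) = 140 (m(v, U) = 70*2 = 140)
-11080 + m(V - 79, I) = -11080 + 140 = -10940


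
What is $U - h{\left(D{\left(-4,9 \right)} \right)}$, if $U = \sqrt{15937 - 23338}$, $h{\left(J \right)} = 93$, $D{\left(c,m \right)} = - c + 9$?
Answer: $-93 + i \sqrt{7401} \approx -93.0 + 86.029 i$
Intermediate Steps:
$D{\left(c,m \right)} = 9 - c$
$U = i \sqrt{7401}$ ($U = \sqrt{-7401} = i \sqrt{7401} \approx 86.029 i$)
$U - h{\left(D{\left(-4,9 \right)} \right)} = i \sqrt{7401} - 93 = -93 + i \sqrt{7401}$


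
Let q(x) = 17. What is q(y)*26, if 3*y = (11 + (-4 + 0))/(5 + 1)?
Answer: 442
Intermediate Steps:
y = 7/18 (y = ((11 + (-4 + 0))/(5 + 1))/3 = ((11 - 4)/6)/3 = (7*(1/6))/3 = (1/3)*(7/6) = 7/18 ≈ 0.38889)
q(y)*26 = 17*26 = 442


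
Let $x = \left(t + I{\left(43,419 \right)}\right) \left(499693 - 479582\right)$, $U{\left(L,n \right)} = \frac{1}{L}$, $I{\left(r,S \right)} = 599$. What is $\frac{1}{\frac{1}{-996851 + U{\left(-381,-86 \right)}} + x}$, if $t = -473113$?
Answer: $- \frac{379800232}{3609138699342340909} \approx -1.0523 \cdot 10^{-10}$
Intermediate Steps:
$x = -9502729054$ ($x = \left(-473113 + 599\right) \left(499693 - 479582\right) = \left(-472514\right) 20111 = -9502729054$)
$\frac{1}{\frac{1}{-996851 + U{\left(-381,-86 \right)}} + x} = \frac{1}{\frac{1}{-996851 + \frac{1}{-381}} - 9502729054} = \frac{1}{\frac{1}{-996851 - \frac{1}{381}} - 9502729054} = \frac{1}{\frac{1}{- \frac{379800232}{381}} - 9502729054} = \frac{1}{- \frac{381}{379800232} - 9502729054} = \frac{1}{- \frac{3609138699342340909}{379800232}} = - \frac{379800232}{3609138699342340909}$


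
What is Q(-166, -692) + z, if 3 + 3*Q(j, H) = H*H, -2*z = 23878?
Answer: 443044/3 ≈ 1.4768e+5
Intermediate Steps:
z = -11939 (z = -1/2*23878 = -11939)
Q(j, H) = -1 + H**2/3 (Q(j, H) = -1 + (H*H)/3 = -1 + H**2/3)
Q(-166, -692) + z = (-1 + (1/3)*(-692)**2) - 11939 = (-1 + (1/3)*478864) - 11939 = (-1 + 478864/3) - 11939 = 478861/3 - 11939 = 443044/3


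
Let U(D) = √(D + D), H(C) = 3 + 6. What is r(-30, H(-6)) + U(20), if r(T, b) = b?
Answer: 9 + 2*√10 ≈ 15.325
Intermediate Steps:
H(C) = 9
U(D) = √2*√D (U(D) = √(2*D) = √2*√D)
r(-30, H(-6)) + U(20) = 9 + √2*√20 = 9 + √2*(2*√5) = 9 + 2*√10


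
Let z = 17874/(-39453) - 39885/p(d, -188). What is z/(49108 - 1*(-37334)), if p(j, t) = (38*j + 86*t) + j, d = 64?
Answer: 147689953/5180770800208 ≈ 2.8507e-5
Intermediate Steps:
p(j, t) = 39*j + 86*t
z = 443069859/179800472 (z = 17874/(-39453) - 39885/(39*64 + 86*(-188)) = 17874*(-1/39453) - 39885/(2496 - 16168) = -5958/13151 - 39885/(-13672) = -5958/13151 - 39885*(-1/13672) = -5958/13151 + 39885/13672 = 443069859/179800472 ≈ 2.4642)
z/(49108 - 1*(-37334)) = 443069859/(179800472*(49108 - 1*(-37334))) = 443069859/(179800472*(49108 + 37334)) = (443069859/179800472)/86442 = (443069859/179800472)*(1/86442) = 147689953/5180770800208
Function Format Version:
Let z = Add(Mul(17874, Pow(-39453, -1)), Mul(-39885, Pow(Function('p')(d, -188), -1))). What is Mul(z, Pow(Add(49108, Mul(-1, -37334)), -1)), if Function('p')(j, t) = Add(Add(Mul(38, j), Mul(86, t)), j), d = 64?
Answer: Rational(147689953, 5180770800208) ≈ 2.8507e-5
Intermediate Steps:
Function('p')(j, t) = Add(Mul(39, j), Mul(86, t))
z = Rational(443069859, 179800472) (z = Add(Mul(17874, Pow(-39453, -1)), Mul(-39885, Pow(Add(Mul(39, 64), Mul(86, -188)), -1))) = Add(Mul(17874, Rational(-1, 39453)), Mul(-39885, Pow(Add(2496, -16168), -1))) = Add(Rational(-5958, 13151), Mul(-39885, Pow(-13672, -1))) = Add(Rational(-5958, 13151), Mul(-39885, Rational(-1, 13672))) = Add(Rational(-5958, 13151), Rational(39885, 13672)) = Rational(443069859, 179800472) ≈ 2.4642)
Mul(z, Pow(Add(49108, Mul(-1, -37334)), -1)) = Mul(Rational(443069859, 179800472), Pow(Add(49108, Mul(-1, -37334)), -1)) = Mul(Rational(443069859, 179800472), Pow(Add(49108, 37334), -1)) = Mul(Rational(443069859, 179800472), Pow(86442, -1)) = Mul(Rational(443069859, 179800472), Rational(1, 86442)) = Rational(147689953, 5180770800208)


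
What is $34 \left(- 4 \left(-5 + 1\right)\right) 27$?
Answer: $14688$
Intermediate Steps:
$34 \left(- 4 \left(-5 + 1\right)\right) 27 = 34 \left(\left(-4\right) \left(-4\right)\right) 27 = 34 \cdot 16 \cdot 27 = 544 \cdot 27 = 14688$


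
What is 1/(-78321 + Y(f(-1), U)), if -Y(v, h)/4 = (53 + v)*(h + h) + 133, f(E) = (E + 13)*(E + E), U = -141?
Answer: -1/46141 ≈ -2.1673e-5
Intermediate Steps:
f(E) = 2*E*(13 + E) (f(E) = (13 + E)*(2*E) = 2*E*(13 + E))
Y(v, h) = -532 - 8*h*(53 + v) (Y(v, h) = -4*((53 + v)*(h + h) + 133) = -4*((53 + v)*(2*h) + 133) = -4*(2*h*(53 + v) + 133) = -4*(133 + 2*h*(53 + v)) = -532 - 8*h*(53 + v))
1/(-78321 + Y(f(-1), U)) = 1/(-78321 + (-532 - 424*(-141) - 8*(-141)*2*(-1)*(13 - 1))) = 1/(-78321 + (-532 + 59784 - 8*(-141)*2*(-1)*12)) = 1/(-78321 + (-532 + 59784 - 8*(-141)*(-24))) = 1/(-78321 + (-532 + 59784 - 27072)) = 1/(-78321 + 32180) = 1/(-46141) = -1/46141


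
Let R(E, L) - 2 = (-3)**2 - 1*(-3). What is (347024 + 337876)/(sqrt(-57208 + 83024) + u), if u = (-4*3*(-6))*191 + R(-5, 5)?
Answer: 157138890/3157949 - 22830*sqrt(6454)/3157949 ≈ 49.179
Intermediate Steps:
R(E, L) = 14 (R(E, L) = 2 + ((-3)**2 - 1*(-3)) = 2 + (9 + 3) = 2 + 12 = 14)
u = 13766 (u = (-4*3*(-6))*191 + 14 = -12*(-6)*191 + 14 = 72*191 + 14 = 13752 + 14 = 13766)
(347024 + 337876)/(sqrt(-57208 + 83024) + u) = (347024 + 337876)/(sqrt(-57208 + 83024) + 13766) = 684900/(sqrt(25816) + 13766) = 684900/(2*sqrt(6454) + 13766) = 684900/(13766 + 2*sqrt(6454))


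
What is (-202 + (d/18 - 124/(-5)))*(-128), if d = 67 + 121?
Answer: 960512/45 ≈ 21345.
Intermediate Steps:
d = 188
(-202 + (d/18 - 124/(-5)))*(-128) = (-202 + (188/18 - 124/(-5)))*(-128) = (-202 + (188*(1/18) - 124*(-1/5)))*(-128) = (-202 + (94/9 + 124/5))*(-128) = (-202 + 1586/45)*(-128) = -7504/45*(-128) = 960512/45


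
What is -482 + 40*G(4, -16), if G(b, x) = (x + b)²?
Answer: 5278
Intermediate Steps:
G(b, x) = (b + x)²
-482 + 40*G(4, -16) = -482 + 40*(4 - 16)² = -482 + 40*(-12)² = -482 + 40*144 = -482 + 5760 = 5278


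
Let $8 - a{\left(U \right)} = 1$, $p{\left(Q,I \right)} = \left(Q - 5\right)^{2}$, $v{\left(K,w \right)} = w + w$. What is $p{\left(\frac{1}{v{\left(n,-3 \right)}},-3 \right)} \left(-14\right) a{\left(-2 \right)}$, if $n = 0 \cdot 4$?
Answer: $- \frac{47089}{18} \approx -2616.1$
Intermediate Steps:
$n = 0$
$v{\left(K,w \right)} = 2 w$
$p{\left(Q,I \right)} = \left(-5 + Q\right)^{2}$
$a{\left(U \right)} = 7$ ($a{\left(U \right)} = 8 - 1 = 7$)
$p{\left(\frac{1}{v{\left(n,-3 \right)}},-3 \right)} \left(-14\right) a{\left(-2 \right)} = \left(-5 + \frac{1}{2 \left(-3\right)}\right)^{2} \left(-14\right) 7 = \left(-5 + \frac{1}{-6}\right)^{2} \left(-14\right) 7 = \left(-5 - \frac{1}{6}\right)^{2} \left(-14\right) 7 = \left(- \frac{31}{6}\right)^{2} \left(-14\right) 7 = \frac{961}{36} \left(-14\right) 7 = \left(- \frac{6727}{18}\right) 7 = - \frac{47089}{18}$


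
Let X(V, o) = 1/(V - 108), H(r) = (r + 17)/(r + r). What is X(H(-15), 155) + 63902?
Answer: 103585127/1621 ≈ 63902.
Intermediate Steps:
H(r) = (17 + r)/(2*r) (H(r) = (17 + r)/((2*r)) = (17 + r)*(1/(2*r)) = (17 + r)/(2*r))
X(V, o) = 1/(-108 + V)
X(H(-15), 155) + 63902 = 1/(-108 + (½)*(17 - 15)/(-15)) + 63902 = 1/(-108 + (½)*(-1/15)*2) + 63902 = 1/(-108 - 1/15) + 63902 = 1/(-1621/15) + 63902 = -15/1621 + 63902 = 103585127/1621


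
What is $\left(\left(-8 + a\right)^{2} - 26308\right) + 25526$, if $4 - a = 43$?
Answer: $1427$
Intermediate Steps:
$a = -39$ ($a = 4 - 43 = -39$)
$\left(\left(-8 + a\right)^{2} - 26308\right) + 25526 = \left(\left(-8 - 39\right)^{2} - 26308\right) + 25526 = \left(\left(-47\right)^{2} - 26308\right) + 25526 = \left(2209 - 26308\right) + 25526 = -24099 + 25526 = 1427$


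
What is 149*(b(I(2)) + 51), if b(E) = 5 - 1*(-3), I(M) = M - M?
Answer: 8791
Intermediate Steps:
I(M) = 0
b(E) = 8 (b(E) = 5 + 3 = 8)
149*(b(I(2)) + 51) = 149*(8 + 51) = 149*59 = 8791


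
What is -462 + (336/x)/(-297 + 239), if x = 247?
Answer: -3309474/7163 ≈ -462.02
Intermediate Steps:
-462 + (336/x)/(-297 + 239) = -462 + (336/247)/(-297 + 239) = -462 + (336*(1/247))/(-58) = -462 - 1/58*336/247 = -462 - 168/7163 = -3309474/7163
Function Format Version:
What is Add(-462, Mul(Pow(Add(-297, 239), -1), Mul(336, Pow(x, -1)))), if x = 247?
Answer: Rational(-3309474, 7163) ≈ -462.02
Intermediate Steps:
Add(-462, Mul(Pow(Add(-297, 239), -1), Mul(336, Pow(x, -1)))) = Add(-462, Mul(Pow(Add(-297, 239), -1), Mul(336, Pow(247, -1)))) = Add(-462, Mul(Pow(-58, -1), Mul(336, Rational(1, 247)))) = Add(-462, Mul(Rational(-1, 58), Rational(336, 247))) = Add(-462, Rational(-168, 7163)) = Rational(-3309474, 7163)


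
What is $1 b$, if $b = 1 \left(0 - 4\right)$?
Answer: $-4$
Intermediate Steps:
$b = -4$ ($b = 1 \left(-4\right) = -4$)
$1 b = 1 \left(-4\right) = -4$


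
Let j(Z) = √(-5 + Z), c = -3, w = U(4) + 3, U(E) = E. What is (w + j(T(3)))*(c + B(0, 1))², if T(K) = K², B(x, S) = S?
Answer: 36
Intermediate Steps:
w = 7 (w = 4 + 3 = 7)
(w + j(T(3)))*(c + B(0, 1))² = (7 + √(-5 + 3²))*(-3 + 1)² = (7 + √(-5 + 9))*(-2)² = (7 + √4)*4 = (7 + 2)*4 = 9*4 = 36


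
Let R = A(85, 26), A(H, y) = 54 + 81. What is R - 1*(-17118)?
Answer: 17253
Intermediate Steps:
A(H, y) = 135
R = 135
R - 1*(-17118) = 135 - 1*(-17118) = 135 + 17118 = 17253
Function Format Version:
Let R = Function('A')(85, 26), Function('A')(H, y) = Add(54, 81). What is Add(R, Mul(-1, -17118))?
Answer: 17253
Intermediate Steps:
Function('A')(H, y) = 135
R = 135
Add(R, Mul(-1, -17118)) = Add(135, Mul(-1, -17118)) = Add(135, 17118) = 17253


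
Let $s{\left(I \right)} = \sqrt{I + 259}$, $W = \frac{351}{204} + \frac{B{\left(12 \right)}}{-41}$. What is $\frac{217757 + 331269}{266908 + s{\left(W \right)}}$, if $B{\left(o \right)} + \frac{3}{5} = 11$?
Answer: $\frac{2042759676615520}{993083930037251} - \frac{1098052 \sqrt{12653717865}}{993083930037251} \approx 2.0569$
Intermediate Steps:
$B{\left(o \right)} = \frac{52}{5}$ ($B{\left(o \right)} = - \frac{3}{5} + 11 = \frac{52}{5}$)
$W = \frac{20449}{13940}$ ($W = \frac{351}{204} + \frac{52}{5 \left(-41\right)} = 351 \cdot \frac{1}{204} + \frac{52}{5} \left(- \frac{1}{41}\right) = \frac{117}{68} - \frac{52}{205} = \frac{20449}{13940} \approx 1.4669$)
$s{\left(I \right)} = \sqrt{259 + I}$
$\frac{217757 + 331269}{266908 + s{\left(W \right)}} = \frac{217757 + 331269}{266908 + \sqrt{259 + \frac{20449}{13940}}} = \frac{549026}{266908 + \sqrt{\frac{3630909}{13940}}} = \frac{549026}{266908 + \frac{\sqrt{12653717865}}{6970}}$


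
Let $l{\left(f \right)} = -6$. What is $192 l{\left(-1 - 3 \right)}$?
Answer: $-1152$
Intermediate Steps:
$192 l{\left(-1 - 3 \right)} = 192 \left(-6\right) = -1152$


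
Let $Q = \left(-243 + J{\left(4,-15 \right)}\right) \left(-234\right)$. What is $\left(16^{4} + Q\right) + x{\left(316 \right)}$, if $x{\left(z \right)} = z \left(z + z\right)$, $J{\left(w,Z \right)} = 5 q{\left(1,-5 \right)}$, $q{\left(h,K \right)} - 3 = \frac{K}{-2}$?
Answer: $315675$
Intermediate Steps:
$q{\left(h,K \right)} = 3 - \frac{K}{2}$ ($q{\left(h,K \right)} = 3 + \frac{K}{-2} = 3 + K \left(- \frac{1}{2}\right) = 3 - \frac{K}{2}$)
$J{\left(w,Z \right)} = \frac{55}{2}$ ($J{\left(w,Z \right)} = 5 \left(3 - - \frac{5}{2}\right) = 5 \left(3 + \frac{5}{2}\right) = 5 \cdot \frac{11}{2} = \frac{55}{2}$)
$x{\left(z \right)} = 2 z^{2}$ ($x{\left(z \right)} = z 2 z = 2 z^{2}$)
$Q = 50427$ ($Q = \left(-243 + \frac{55}{2}\right) \left(-234\right) = \left(- \frac{431}{2}\right) \left(-234\right) = 50427$)
$\left(16^{4} + Q\right) + x{\left(316 \right)} = \left(16^{4} + 50427\right) + 2 \cdot 316^{2} = \left(65536 + 50427\right) + 2 \cdot 99856 = 115963 + 199712 = 315675$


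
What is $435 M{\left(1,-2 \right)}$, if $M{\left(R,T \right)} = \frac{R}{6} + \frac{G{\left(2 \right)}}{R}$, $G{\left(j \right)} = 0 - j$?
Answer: $- \frac{1595}{2} \approx -797.5$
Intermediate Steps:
$G{\left(j \right)} = - j$
$M{\left(R,T \right)} = - \frac{2}{R} + \frac{R}{6}$ ($M{\left(R,T \right)} = \frac{R}{6} + \frac{\left(-1\right) 2}{R} = R \frac{1}{6} - \frac{2}{R} = \frac{R}{6} - \frac{2}{R} = - \frac{2}{R} + \frac{R}{6}$)
$435 M{\left(1,-2 \right)} = 435 \left(- \frac{2}{1} + \frac{1}{6} \cdot 1\right) = 435 \left(\left(-2\right) 1 + \frac{1}{6}\right) = 435 \left(-2 + \frac{1}{6}\right) = 435 \left(- \frac{11}{6}\right) = - \frac{1595}{2}$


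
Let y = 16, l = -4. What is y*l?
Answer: -64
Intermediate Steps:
y*l = 16*(-4) = -64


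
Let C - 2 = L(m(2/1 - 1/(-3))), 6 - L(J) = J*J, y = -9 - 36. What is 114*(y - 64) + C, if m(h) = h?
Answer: -111811/9 ≈ -12423.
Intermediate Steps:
y = -45
L(J) = 6 - J² (L(J) = 6 - J*J = 6 - J²)
C = 23/9 (C = 2 + (6 - (2/1 - 1/(-3))²) = 2 + (6 - (2*1 - 1*(-⅓))²) = 2 + (6 - (2 + ⅓)²) = 2 + (6 - (7/3)²) = 2 + (6 - 1*49/9) = 2 + (6 - 49/9) = 2 + 5/9 = 23/9 ≈ 2.5556)
114*(y - 64) + C = 114*(-45 - 64) + 23/9 = 114*(-109) + 23/9 = -12426 + 23/9 = -111811/9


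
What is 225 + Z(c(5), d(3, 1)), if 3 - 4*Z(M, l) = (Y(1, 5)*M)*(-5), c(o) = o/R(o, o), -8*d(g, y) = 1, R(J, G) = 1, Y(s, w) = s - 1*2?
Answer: 439/2 ≈ 219.50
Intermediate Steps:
Y(s, w) = -2 + s (Y(s, w) = s - 2 = -2 + s)
d(g, y) = -1/8 (d(g, y) = -1/8*1 = -1/8)
c(o) = o (c(o) = o/1 = o*1 = o)
Z(M, l) = 3/4 - 5*M/4 (Z(M, l) = 3/4 - (-2 + 1)*M*(-5)/4 = 3/4 - (-M)*(-5)/4 = 3/4 - 5*M/4)
225 + Z(c(5), d(3, 1)) = 225 + (3/4 - 5/4*5) = 225 + (3/4 - 25/4) = 225 - 11/2 = 439/2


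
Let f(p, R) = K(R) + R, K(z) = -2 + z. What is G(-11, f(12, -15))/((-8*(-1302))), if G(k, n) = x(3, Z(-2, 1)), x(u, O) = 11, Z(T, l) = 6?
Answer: 11/10416 ≈ 0.0010561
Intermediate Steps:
f(p, R) = -2 + 2*R (f(p, R) = (-2 + R) + R = -2 + 2*R)
G(k, n) = 11
G(-11, f(12, -15))/((-8*(-1302))) = 11/((-8*(-1302))) = 11/10416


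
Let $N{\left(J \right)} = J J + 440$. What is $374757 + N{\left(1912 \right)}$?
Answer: $4030941$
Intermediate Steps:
$N{\left(J \right)} = 440 + J^{2}$ ($N{\left(J \right)} = J^{2} + 440 = 440 + J^{2}$)
$374757 + N{\left(1912 \right)} = 374757 + \left(440 + 1912^{2}\right) = 374757 + \left(440 + 3655744\right) = 374757 + 3656184 = 4030941$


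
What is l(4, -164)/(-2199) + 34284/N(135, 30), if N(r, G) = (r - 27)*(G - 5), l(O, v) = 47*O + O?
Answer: 2079781/164925 ≈ 12.610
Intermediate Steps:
l(O, v) = 48*O
N(r, G) = (-27 + r)*(-5 + G)
l(4, -164)/(-2199) + 34284/N(135, 30) = (48*4)/(-2199) + 34284/(135 - 27*30 - 5*135 + 30*135) = 192*(-1/2199) + 34284/(135 - 810 - 675 + 4050) = -64/733 + 34284/2700 = -64/733 + 34284*(1/2700) = -64/733 + 2857/225 = 2079781/164925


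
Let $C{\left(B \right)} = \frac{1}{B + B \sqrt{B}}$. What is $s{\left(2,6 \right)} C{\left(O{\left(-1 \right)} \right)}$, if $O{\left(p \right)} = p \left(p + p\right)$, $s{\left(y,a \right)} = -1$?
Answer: $\frac{1}{2} - \frac{\sqrt{2}}{2} \approx -0.20711$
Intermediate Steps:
$O{\left(p \right)} = 2 p^{2}$ ($O{\left(p \right)} = p 2 p = 2 p^{2}$)
$C{\left(B \right)} = \frac{1}{B + B^{\frac{3}{2}}}$
$s{\left(2,6 \right)} C{\left(O{\left(-1 \right)} \right)} = - \frac{1}{2 \left(-1\right)^{2} + \left(2 \left(-1\right)^{2}\right)^{\frac{3}{2}}} = - \frac{1}{2 \cdot 1 + \left(2 \cdot 1\right)^{\frac{3}{2}}} = - \frac{1}{2 + 2^{\frac{3}{2}}} = - \frac{1}{2 + 2 \sqrt{2}}$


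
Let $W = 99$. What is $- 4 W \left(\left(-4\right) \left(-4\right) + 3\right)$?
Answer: $-7524$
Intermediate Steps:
$- 4 W \left(\left(-4\right) \left(-4\right) + 3\right) = \left(-4\right) 99 \left(\left(-4\right) \left(-4\right) + 3\right) = - 396 \left(16 + 3\right) = \left(-396\right) 19 = -7524$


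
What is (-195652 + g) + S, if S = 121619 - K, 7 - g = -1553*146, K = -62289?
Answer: 215001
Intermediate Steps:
g = 226745 (g = 7 - (-1553)*146 = 7 - 1*(-226738) = 7 + 226738 = 226745)
S = 183908 (S = 121619 - 1*(-62289) = 121619 + 62289 = 183908)
(-195652 + g) + S = (-195652 + 226745) + 183908 = 31093 + 183908 = 215001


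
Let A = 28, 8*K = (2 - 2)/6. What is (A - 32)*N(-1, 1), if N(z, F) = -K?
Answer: 0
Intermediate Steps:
K = 0 (K = ((2 - 2)/6)/8 = (0*(1/6))/8 = (1/8)*0 = 0)
N(z, F) = 0 (N(z, F) = -1*0 = 0)
(A - 32)*N(-1, 1) = (28 - 32)*0 = -4*0 = 0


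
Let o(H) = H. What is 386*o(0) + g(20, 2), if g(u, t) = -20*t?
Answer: -40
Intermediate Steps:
386*o(0) + g(20, 2) = 386*0 - 20*2 = 0 - 40 = -40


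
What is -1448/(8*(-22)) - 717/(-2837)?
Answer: 529271/62414 ≈ 8.4800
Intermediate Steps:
-1448/(8*(-22)) - 717/(-2837) = -1448/(-176) - 717*(-1/2837) = -1448*(-1/176) + 717/2837 = 181/22 + 717/2837 = 529271/62414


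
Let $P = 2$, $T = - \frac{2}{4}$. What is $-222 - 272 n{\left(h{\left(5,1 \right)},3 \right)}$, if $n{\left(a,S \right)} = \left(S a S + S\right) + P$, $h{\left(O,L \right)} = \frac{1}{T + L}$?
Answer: $-6478$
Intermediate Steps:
$T = - \frac{1}{2}$ ($T = \left(-2\right) \frac{1}{4} = - \frac{1}{2} \approx -0.5$)
$h{\left(O,L \right)} = \frac{1}{- \frac{1}{2} + L}$
$n{\left(a,S \right)} = 2 + S + a S^{2}$ ($n{\left(a,S \right)} = \left(S a S + S\right) + 2 = \left(a S^{2} + S\right) + 2 = \left(S + a S^{2}\right) + 2 = 2 + S + a S^{2}$)
$-222 - 272 n{\left(h{\left(5,1 \right)},3 \right)} = -222 - 272 \left(2 + 3 + \frac{2}{-1 + 2 \cdot 1} \cdot 3^{2}\right) = -222 - 272 \left(2 + 3 + \frac{2}{-1 + 2} \cdot 9\right) = -222 - 272 \left(2 + 3 + \frac{2}{1} \cdot 9\right) = -222 - 272 \left(2 + 3 + 2 \cdot 1 \cdot 9\right) = -222 - 272 \left(2 + 3 + 2 \cdot 9\right) = -222 - 272 \left(2 + 3 + 18\right) = -222 - 6256 = -6478$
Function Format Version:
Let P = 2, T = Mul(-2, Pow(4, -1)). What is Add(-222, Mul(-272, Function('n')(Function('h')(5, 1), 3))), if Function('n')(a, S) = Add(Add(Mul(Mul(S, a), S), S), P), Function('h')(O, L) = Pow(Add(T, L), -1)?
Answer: -6478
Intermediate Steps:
T = Rational(-1, 2) (T = Mul(-2, Rational(1, 4)) = Rational(-1, 2) ≈ -0.50000)
Function('h')(O, L) = Pow(Add(Rational(-1, 2), L), -1)
Function('n')(a, S) = Add(2, S, Mul(a, Pow(S, 2))) (Function('n')(a, S) = Add(Add(Mul(Mul(S, a), S), S), 2) = Add(Add(Mul(a, Pow(S, 2)), S), 2) = Add(Add(S, Mul(a, Pow(S, 2))), 2) = Add(2, S, Mul(a, Pow(S, 2))))
Add(-222, Mul(-272, Function('n')(Function('h')(5, 1), 3))) = Add(-222, Mul(-272, Add(2, 3, Mul(Mul(2, Pow(Add(-1, Mul(2, 1)), -1)), Pow(3, 2))))) = Add(-222, Mul(-272, Add(2, 3, Mul(Mul(2, Pow(Add(-1, 2), -1)), 9)))) = Add(-222, Mul(-272, Add(2, 3, Mul(Mul(2, Pow(1, -1)), 9)))) = Add(-222, Mul(-272, Add(2, 3, Mul(Mul(2, 1), 9)))) = Add(-222, Mul(-272, Add(2, 3, Mul(2, 9)))) = Add(-222, Mul(-272, Add(2, 3, 18))) = Add(-222, Mul(-272, 23)) = Add(-222, -6256) = -6478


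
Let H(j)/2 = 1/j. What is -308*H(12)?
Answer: -154/3 ≈ -51.333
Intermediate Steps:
H(j) = 2/j
-308*H(12) = -616/12 = -308*⅙ = -154/3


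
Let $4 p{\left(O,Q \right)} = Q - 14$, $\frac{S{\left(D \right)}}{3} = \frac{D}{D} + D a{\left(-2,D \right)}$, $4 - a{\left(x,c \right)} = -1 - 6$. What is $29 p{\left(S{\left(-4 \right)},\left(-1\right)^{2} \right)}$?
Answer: $- \frac{377}{4} \approx -94.25$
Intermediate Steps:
$a{\left(x,c \right)} = 11$ ($a{\left(x,c \right)} = 4 - \left(-1 - 6\right) = 4 - -7 = 4 + 7 = 11$)
$S{\left(D \right)} = 3 + 33 D$ ($S{\left(D \right)} = 3 \left(\frac{D}{D} + D 11\right) = 3 \left(1 + 11 D\right) = 3 + 33 D$)
$p{\left(O,Q \right)} = - \frac{7}{2} + \frac{Q}{4}$ ($p{\left(O,Q \right)} = \frac{Q - 14}{4} = \frac{-14 + Q}{4} = - \frac{7}{2} + \frac{Q}{4}$)
$29 p{\left(S{\left(-4 \right)},\left(-1\right)^{2} \right)} = 29 \left(- \frac{7}{2} + \frac{\left(-1\right)^{2}}{4}\right) = 29 \left(- \frac{7}{2} + \frac{1}{4} \cdot 1\right) = 29 \left(- \frac{7}{2} + \frac{1}{4}\right) = 29 \left(- \frac{13}{4}\right) = - \frac{377}{4}$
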